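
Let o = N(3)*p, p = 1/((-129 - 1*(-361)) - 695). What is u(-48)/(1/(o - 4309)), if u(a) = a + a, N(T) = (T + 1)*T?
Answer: 191527584/463 ≈ 4.1367e+5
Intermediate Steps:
N(T) = T*(1 + T) (N(T) = (1 + T)*T = T*(1 + T))
u(a) = 2*a
p = -1/463 (p = 1/((-129 + 361) - 695) = 1/(232 - 695) = 1/(-463) = -1/463 ≈ -0.0021598)
o = -12/463 (o = (3*(1 + 3))*(-1/463) = (3*4)*(-1/463) = 12*(-1/463) = -12/463 ≈ -0.025918)
u(-48)/(1/(o - 4309)) = (2*(-48))/(1/(-12/463 - 4309)) = -96/(1/(-1995079/463)) = -96/(-463/1995079) = -96*(-1995079/463) = 191527584/463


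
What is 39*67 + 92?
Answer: 2705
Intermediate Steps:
39*67 + 92 = 2613 + 92 = 2705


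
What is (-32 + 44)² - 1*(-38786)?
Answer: 38930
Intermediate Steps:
(-32 + 44)² - 1*(-38786) = 12² + 38786 = 144 + 38786 = 38930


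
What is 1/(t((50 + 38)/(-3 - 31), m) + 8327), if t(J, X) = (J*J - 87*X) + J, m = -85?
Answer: 289/4544846 ≈ 6.3588e-5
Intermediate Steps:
t(J, X) = J + J**2 - 87*X (t(J, X) = (J**2 - 87*X) + J = J + J**2 - 87*X)
1/(t((50 + 38)/(-3 - 31), m) + 8327) = 1/(((50 + 38)/(-3 - 31) + ((50 + 38)/(-3 - 31))**2 - 87*(-85)) + 8327) = 1/((88/(-34) + (88/(-34))**2 + 7395) + 8327) = 1/((88*(-1/34) + (88*(-1/34))**2 + 7395) + 8327) = 1/((-44/17 + (-44/17)**2 + 7395) + 8327) = 1/((-44/17 + 1936/289 + 7395) + 8327) = 1/(2138343/289 + 8327) = 1/(4544846/289) = 289/4544846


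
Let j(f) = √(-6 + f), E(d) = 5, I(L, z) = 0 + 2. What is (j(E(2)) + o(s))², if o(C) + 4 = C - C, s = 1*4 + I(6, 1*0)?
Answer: (4 - I)² ≈ 15.0 - 8.0*I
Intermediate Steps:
I(L, z) = 2
s = 6 (s = 1*4 + 2 = 4 + 2 = 6)
o(C) = -4 (o(C) = -4 + (C - C) = -4 + 0 = -4)
(j(E(2)) + o(s))² = (√(-6 + 5) - 4)² = (√(-1) - 4)² = (I - 4)² = (-4 + I)²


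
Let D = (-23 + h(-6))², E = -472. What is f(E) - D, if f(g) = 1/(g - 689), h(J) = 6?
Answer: -335530/1161 ≈ -289.00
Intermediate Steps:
D = 289 (D = (-23 + 6)² = (-17)² = 289)
f(g) = 1/(-689 + g)
f(E) - D = 1/(-689 - 472) - 1*289 = 1/(-1161) - 289 = -1/1161 - 289 = -335530/1161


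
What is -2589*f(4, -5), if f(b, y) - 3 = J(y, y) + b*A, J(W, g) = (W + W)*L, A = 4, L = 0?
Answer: -49191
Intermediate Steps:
J(W, g) = 0 (J(W, g) = (W + W)*0 = (2*W)*0 = 0)
f(b, y) = 3 + 4*b (f(b, y) = 3 + (0 + b*4) = 3 + (0 + 4*b) = 3 + 4*b)
-2589*f(4, -5) = -2589*(3 + 4*4) = -2589*(3 + 16) = -2589*19 = -49191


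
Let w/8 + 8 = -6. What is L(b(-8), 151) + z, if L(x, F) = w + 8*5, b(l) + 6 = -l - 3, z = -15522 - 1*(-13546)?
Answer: -2048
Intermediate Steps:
z = -1976 (z = -15522 + 13546 = -1976)
w = -112 (w = -64 + 8*(-6) = -64 - 48 = -112)
b(l) = -9 - l (b(l) = -6 + (-l - 3) = -6 + (-3 - l) = -9 - l)
L(x, F) = -72 (L(x, F) = -112 + 8*5 = -112 + 40 = -72)
L(b(-8), 151) + z = -72 - 1976 = -2048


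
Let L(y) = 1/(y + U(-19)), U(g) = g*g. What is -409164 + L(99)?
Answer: -188215439/460 ≈ -4.0916e+5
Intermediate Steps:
U(g) = g²
L(y) = 1/(361 + y) (L(y) = 1/(y + (-19)²) = 1/(y + 361) = 1/(361 + y))
-409164 + L(99) = -409164 + 1/(361 + 99) = -409164 + 1/460 = -188215439/460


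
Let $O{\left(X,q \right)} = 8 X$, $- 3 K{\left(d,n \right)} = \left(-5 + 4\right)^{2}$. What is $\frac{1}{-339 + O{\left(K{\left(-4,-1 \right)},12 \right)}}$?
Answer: $- \frac{3}{1025} \approx -0.0029268$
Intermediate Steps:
$K{\left(d,n \right)} = - \frac{1}{3}$ ($K{\left(d,n \right)} = - \frac{\left(-5 + 4\right)^{2}}{3} = - \frac{\left(-1\right)^{2}}{3} = \left(- \frac{1}{3}\right) 1 = - \frac{1}{3}$)
$\frac{1}{-339 + O{\left(K{\left(-4,-1 \right)},12 \right)}} = \frac{1}{-339 + 8 \left(- \frac{1}{3}\right)} = \frac{1}{-339 - \frac{8}{3}} = \frac{1}{- \frac{1025}{3}} = - \frac{3}{1025}$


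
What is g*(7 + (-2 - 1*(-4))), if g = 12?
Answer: 108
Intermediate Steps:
g*(7 + (-2 - 1*(-4))) = 12*(7 + (-2 - 1*(-4))) = 12*(7 + (-2 + 4)) = 12*(7 + 2) = 12*9 = 108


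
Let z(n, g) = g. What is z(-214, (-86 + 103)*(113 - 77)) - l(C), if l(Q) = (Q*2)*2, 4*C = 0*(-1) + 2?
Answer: 610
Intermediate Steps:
C = 1/2 (C = (0*(-1) + 2)/4 = (0 + 2)/4 = (1/4)*2 = 1/2 ≈ 0.50000)
l(Q) = 4*Q (l(Q) = (2*Q)*2 = 4*Q)
z(-214, (-86 + 103)*(113 - 77)) - l(C) = (-86 + 103)*(113 - 77) - 4/2 = 17*36 - 1*2 = 612 - 2 = 610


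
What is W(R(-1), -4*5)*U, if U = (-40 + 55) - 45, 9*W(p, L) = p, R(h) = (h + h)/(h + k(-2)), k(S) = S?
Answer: -20/9 ≈ -2.2222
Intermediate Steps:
R(h) = 2*h/(-2 + h) (R(h) = (h + h)/(h - 2) = (2*h)/(-2 + h) = 2*h/(-2 + h))
W(p, L) = p/9
U = -30 (U = 15 - 45 = -30)
W(R(-1), -4*5)*U = ((2*(-1)/(-2 - 1))/9)*(-30) = ((2*(-1)/(-3))/9)*(-30) = ((2*(-1)*(-⅓))/9)*(-30) = ((⅑)*(⅔))*(-30) = (2/27)*(-30) = -20/9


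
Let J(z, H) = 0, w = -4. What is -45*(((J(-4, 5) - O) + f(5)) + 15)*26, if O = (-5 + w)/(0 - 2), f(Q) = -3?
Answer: -8775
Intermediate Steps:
O = 9/2 (O = (-5 - 4)/(0 - 2) = -9/(-2) = -9*(-1/2) = 9/2 ≈ 4.5000)
-45*(((J(-4, 5) - O) + f(5)) + 15)*26 = -45*(((0 - 1*9/2) - 3) + 15)*26 = -45*(((0 - 9/2) - 3) + 15)*26 = -45*((-9/2 - 3) + 15)*26 = -45*(-15/2 + 15)*26 = -45*15/2*26 = -675/2*26 = -8775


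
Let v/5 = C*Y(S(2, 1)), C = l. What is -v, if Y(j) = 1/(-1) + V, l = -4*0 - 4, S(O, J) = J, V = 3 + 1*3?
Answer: 100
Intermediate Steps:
V = 6 (V = 3 + 3 = 6)
l = -4 (l = 0 - 4 = -4)
Y(j) = 5 (Y(j) = 1/(-1) + 6 = -1 + 6 = 5)
C = -4
v = -100 (v = 5*(-4*5) = 5*(-20) = -100)
-v = -1*(-100) = 100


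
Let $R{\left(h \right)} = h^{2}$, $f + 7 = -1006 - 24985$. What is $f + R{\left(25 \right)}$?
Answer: $-25373$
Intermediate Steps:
$f = -25998$ ($f = -7 - 25991 = -25998$)
$f + R{\left(25 \right)} = -25998 + 25^{2} = -25998 + 625 = -25373$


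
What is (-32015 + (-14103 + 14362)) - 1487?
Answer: -33243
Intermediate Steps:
(-32015 + (-14103 + 14362)) - 1487 = (-32015 + 259) - 1487 = -31756 - 1487 = -33243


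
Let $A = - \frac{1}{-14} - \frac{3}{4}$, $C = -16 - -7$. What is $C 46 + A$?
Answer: $- \frac{11611}{28} \approx -414.68$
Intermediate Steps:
$C = -9$ ($C = -16 + 7 = -9$)
$A = - \frac{19}{28}$ ($A = \left(-1\right) \left(- \frac{1}{14}\right) - \frac{3}{4} = \frac{1}{14} - \frac{3}{4} = - \frac{19}{28} \approx -0.67857$)
$C 46 + A = \left(-9\right) 46 - \frac{19}{28} = -414 - \frac{19}{28} = - \frac{11611}{28}$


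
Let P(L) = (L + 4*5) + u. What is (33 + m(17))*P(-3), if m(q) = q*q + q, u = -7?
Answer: 3390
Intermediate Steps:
P(L) = 13 + L (P(L) = (L + 4*5) - 7 = (L + 20) - 7 = (20 + L) - 7 = 13 + L)
m(q) = q + q**2 (m(q) = q**2 + q = q + q**2)
(33 + m(17))*P(-3) = (33 + 17*(1 + 17))*(13 - 3) = (33 + 17*18)*10 = (33 + 306)*10 = 339*10 = 3390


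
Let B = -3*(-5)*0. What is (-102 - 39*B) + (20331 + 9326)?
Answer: 29555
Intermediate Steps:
B = 0 (B = 15*0 = 0)
(-102 - 39*B) + (20331 + 9326) = (-102 - 39*0) + (20331 + 9326) = (-102 + 0) + 29657 = -102 + 29657 = 29555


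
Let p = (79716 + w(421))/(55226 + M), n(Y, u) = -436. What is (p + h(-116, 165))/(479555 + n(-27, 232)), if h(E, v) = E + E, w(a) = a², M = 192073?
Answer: -57116411/118485649581 ≈ -0.00048205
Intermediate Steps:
h(E, v) = 2*E
p = 256957/247299 (p = (79716 + 421²)/(55226 + 192073) = (79716 + 177241)/247299 = 256957*(1/247299) = 256957/247299 ≈ 1.0391)
(p + h(-116, 165))/(479555 + n(-27, 232)) = (256957/247299 + 2*(-116))/(479555 - 436) = (256957/247299 - 232)/479119 = -57116411/247299*1/479119 = -57116411/118485649581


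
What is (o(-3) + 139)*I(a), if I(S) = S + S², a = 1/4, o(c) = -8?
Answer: 655/16 ≈ 40.938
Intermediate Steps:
a = ¼ ≈ 0.25000
(o(-3) + 139)*I(a) = (-8 + 139)*((1 + ¼)/4) = 131*((¼)*(5/4)) = 131*(5/16) = 655/16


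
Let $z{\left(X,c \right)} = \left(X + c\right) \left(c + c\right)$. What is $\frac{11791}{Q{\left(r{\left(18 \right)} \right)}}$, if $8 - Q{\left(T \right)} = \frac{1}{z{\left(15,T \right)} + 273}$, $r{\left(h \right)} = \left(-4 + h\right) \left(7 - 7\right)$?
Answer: $\frac{3218943}{2183} \approx 1474.6$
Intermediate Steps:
$z{\left(X,c \right)} = 2 c \left(X + c\right)$ ($z{\left(X,c \right)} = \left(X + c\right) 2 c = 2 c \left(X + c\right)$)
$r{\left(h \right)} = 0$ ($r{\left(h \right)} = \left(-4 + h\right) 0 = 0$)
$Q{\left(T \right)} = 8 - \frac{1}{273 + 2 T \left(15 + T\right)}$ ($Q{\left(T \right)} = 8 - \frac{1}{2 T \left(15 + T\right) + 273} = 8 - \frac{1}{273 + 2 T \left(15 + T\right)}$)
$\frac{11791}{Q{\left(r{\left(18 \right)} \right)}} = \frac{11791}{\frac{1}{273 + 2 \cdot 0 \left(15 + 0\right)} \left(2183 + 16 \cdot 0 \left(15 + 0\right)\right)} = \frac{11791}{\frac{1}{273 + 2 \cdot 0 \cdot 15} \left(2183 + 16 \cdot 0 \cdot 15\right)} = \frac{11791}{\frac{1}{273 + 0} \left(2183 + 0\right)} = \frac{11791}{\frac{1}{273} \cdot 2183} = \frac{11791}{\frac{2183}{273}} = 11791 \cdot \frac{273}{2183} = \frac{3218943}{2183}$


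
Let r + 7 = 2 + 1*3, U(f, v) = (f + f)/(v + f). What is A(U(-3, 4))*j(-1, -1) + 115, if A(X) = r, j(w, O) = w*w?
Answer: 113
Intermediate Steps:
U(f, v) = 2*f/(f + v) (U(f, v) = (2*f)/(f + v) = 2*f/(f + v))
j(w, O) = w²
r = -2 (r = -7 + (2 + 1*3) = -7 + (2 + 3) = -7 + 5 = -2)
A(X) = -2
A(U(-3, 4))*j(-1, -1) + 115 = -2*(-1)² + 115 = -2*1 + 115 = -2 + 115 = 113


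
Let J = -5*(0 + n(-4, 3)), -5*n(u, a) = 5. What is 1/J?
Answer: 1/5 ≈ 0.20000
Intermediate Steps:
n(u, a) = -1 (n(u, a) = -1/5*5 = -1)
J = 5 (J = -5*(0 - 1) = -5*(-1) = 5)
1/J = 1/5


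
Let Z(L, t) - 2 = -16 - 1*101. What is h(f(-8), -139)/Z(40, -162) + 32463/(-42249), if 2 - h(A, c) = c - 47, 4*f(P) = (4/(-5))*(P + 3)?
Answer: -3892019/1619545 ≈ -2.4032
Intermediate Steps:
Z(L, t) = -115 (Z(L, t) = 2 + (-16 - 1*101) = 2 + (-16 - 101) = 2 - 117 = -115)
f(P) = -3/5 - P/5 (f(P) = ((4/(-5))*(P + 3))/4 = ((4*(-1/5))*(3 + P))/4 = (-4*(3 + P)/5)/4 = (-12/5 - 4*P/5)/4 = -3/5 - P/5)
h(A, c) = 49 - c (h(A, c) = 2 - (c - 47) = 2 - (-47 + c) = 2 + (47 - c) = 49 - c)
h(f(-8), -139)/Z(40, -162) + 32463/(-42249) = (49 - 1*(-139))/(-115) + 32463/(-42249) = (49 + 139)*(-1/115) + 32463*(-1/42249) = 188*(-1/115) - 10821/14083 = -188/115 - 10821/14083 = -3892019/1619545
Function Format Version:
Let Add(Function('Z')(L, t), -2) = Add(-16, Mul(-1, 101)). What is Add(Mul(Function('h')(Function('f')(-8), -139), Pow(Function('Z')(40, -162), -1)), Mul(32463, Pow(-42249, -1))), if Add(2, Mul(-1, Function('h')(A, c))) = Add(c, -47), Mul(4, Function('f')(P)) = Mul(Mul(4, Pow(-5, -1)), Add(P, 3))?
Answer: Rational(-3892019, 1619545) ≈ -2.4032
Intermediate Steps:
Function('Z')(L, t) = -115 (Function('Z')(L, t) = Add(2, Add(-16, Mul(-1, 101))) = Add(2, Add(-16, -101)) = Add(2, -117) = -115)
Function('f')(P) = Add(Rational(-3, 5), Mul(Rational(-1, 5), P)) (Function('f')(P) = Mul(Rational(1, 4), Mul(Mul(4, Pow(-5, -1)), Add(P, 3))) = Mul(Rational(1, 4), Mul(Mul(4, Rational(-1, 5)), Add(3, P))) = Mul(Rational(1, 4), Mul(Rational(-4, 5), Add(3, P))) = Mul(Rational(1, 4), Add(Rational(-12, 5), Mul(Rational(-4, 5), P))) = Add(Rational(-3, 5), Mul(Rational(-1, 5), P)))
Function('h')(A, c) = Add(49, Mul(-1, c)) (Function('h')(A, c) = Add(2, Mul(-1, Add(c, -47))) = Add(2, Mul(-1, Add(-47, c))) = Add(2, Add(47, Mul(-1, c))) = Add(49, Mul(-1, c)))
Add(Mul(Function('h')(Function('f')(-8), -139), Pow(Function('Z')(40, -162), -1)), Mul(32463, Pow(-42249, -1))) = Add(Mul(Add(49, Mul(-1, -139)), Pow(-115, -1)), Mul(32463, Pow(-42249, -1))) = Add(Mul(Add(49, 139), Rational(-1, 115)), Mul(32463, Rational(-1, 42249))) = Add(Mul(188, Rational(-1, 115)), Rational(-10821, 14083)) = Add(Rational(-188, 115), Rational(-10821, 14083)) = Rational(-3892019, 1619545)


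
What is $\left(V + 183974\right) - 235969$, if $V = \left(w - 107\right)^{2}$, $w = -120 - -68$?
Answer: $-26714$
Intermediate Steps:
$w = -52$ ($w = -120 + 68 = -52$)
$V = 25281$ ($V = \left(-52 - 107\right)^{2} = \left(-159\right)^{2} = 25281$)
$\left(V + 183974\right) - 235969 = \left(25281 + 183974\right) - 235969 = 209255 - 235969 = -26714$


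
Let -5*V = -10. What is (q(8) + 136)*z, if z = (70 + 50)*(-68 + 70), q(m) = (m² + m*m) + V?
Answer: 63840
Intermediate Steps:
V = 2 (V = -⅕*(-10) = 2)
q(m) = 2 + 2*m² (q(m) = (m² + m*m) + 2 = (m² + m²) + 2 = 2*m² + 2 = 2 + 2*m²)
z = 240 (z = 120*2 = 240)
(q(8) + 136)*z = ((2 + 2*8²) + 136)*240 = ((2 + 2*64) + 136)*240 = ((2 + 128) + 136)*240 = (130 + 136)*240 = 266*240 = 63840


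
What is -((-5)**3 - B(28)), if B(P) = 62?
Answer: 187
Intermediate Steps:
-((-5)**3 - B(28)) = -((-5)**3 - 1*62) = -(-125 - 62) = -1*(-187) = 187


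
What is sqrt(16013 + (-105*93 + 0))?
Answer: 2*sqrt(1562) ≈ 79.044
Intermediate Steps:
sqrt(16013 + (-105*93 + 0)) = sqrt(16013 + (-9765 + 0)) = sqrt(16013 - 9765) = sqrt(6248) = 2*sqrt(1562)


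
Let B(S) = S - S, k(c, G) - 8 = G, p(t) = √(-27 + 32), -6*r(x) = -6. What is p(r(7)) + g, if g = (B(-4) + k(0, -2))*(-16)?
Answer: -96 + √5 ≈ -93.764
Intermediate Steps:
r(x) = 1 (r(x) = -⅙*(-6) = 1)
p(t) = √5
k(c, G) = 8 + G
B(S) = 0
g = -96 (g = (0 + (8 - 2))*(-16) = (0 + 6)*(-16) = 6*(-16) = -96)
p(r(7)) + g = √5 - 96 = -96 + √5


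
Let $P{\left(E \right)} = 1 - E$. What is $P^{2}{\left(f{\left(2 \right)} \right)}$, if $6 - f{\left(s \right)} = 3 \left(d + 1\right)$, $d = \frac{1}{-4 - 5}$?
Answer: $\frac{49}{9} \approx 5.4444$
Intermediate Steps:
$d = - \frac{1}{9}$ ($d = \frac{1}{-9} = - \frac{1}{9} \approx -0.11111$)
$f{\left(s \right)} = \frac{10}{3}$ ($f{\left(s \right)} = 6 - 3 \left(- \frac{1}{9} + 1\right) = 6 - 3 \cdot \frac{8}{9} = 6 - \frac{8}{3} = \frac{10}{3}$)
$P^{2}{\left(f{\left(2 \right)} \right)} = \left(1 - \frac{10}{3}\right)^{2} = \left(- \frac{7}{3}\right)^{2} = \frac{49}{9}$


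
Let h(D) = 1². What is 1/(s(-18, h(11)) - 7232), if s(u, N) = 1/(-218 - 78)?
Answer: -296/2140673 ≈ -0.00013827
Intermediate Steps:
h(D) = 1
s(u, N) = -1/296 (s(u, N) = 1/(-296) = -1/296)
1/(s(-18, h(11)) - 7232) = 1/(-1/296 - 7232) = 1/(-2140673/296) = -296/2140673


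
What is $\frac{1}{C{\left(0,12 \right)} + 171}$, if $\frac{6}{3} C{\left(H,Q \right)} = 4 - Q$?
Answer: $\frac{1}{167} \approx 0.005988$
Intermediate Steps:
$C{\left(H,Q \right)} = 2 - \frac{Q}{2}$ ($C{\left(H,Q \right)} = \frac{4 - Q}{2} = 2 - \frac{Q}{2}$)
$\frac{1}{C{\left(0,12 \right)} + 171} = \frac{1}{\left(2 - 6\right) + 171} = \frac{1}{-4 + 171} = \frac{1}{167}$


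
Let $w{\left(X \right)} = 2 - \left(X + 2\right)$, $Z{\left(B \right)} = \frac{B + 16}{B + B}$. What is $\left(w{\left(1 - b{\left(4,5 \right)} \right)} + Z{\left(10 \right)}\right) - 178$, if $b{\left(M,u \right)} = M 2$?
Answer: $- \frac{1697}{10} \approx -169.7$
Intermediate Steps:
$b{\left(M,u \right)} = 2 M$
$Z{\left(B \right)} = \frac{16 + B}{2 B}$
$w{\left(X \right)} = - X$ ($w{\left(X \right)} = 2 - \left(2 + X\right) = - X$)
$\left(w{\left(1 - b{\left(4,5 \right)} \right)} + Z{\left(10 \right)}\right) - 178 = \left(- (1 - 2 \cdot 4) + \frac{16 + 10}{2 \cdot 10}\right) - 178 = \left(- (1 - 8) + \frac{1}{2} \cdot \frac{1}{10} \cdot 26\right) - 178 = \left(- (1 - 8) + \frac{13}{10}\right) - 178 = \left(\left(-1\right) \left(-7\right) + \frac{13}{10}\right) - 178 = \left(7 + \frac{13}{10}\right) - 178 = \frac{83}{10} - 178 = - \frac{1697}{10}$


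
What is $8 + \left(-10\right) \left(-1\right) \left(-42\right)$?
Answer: $-412$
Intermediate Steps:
$8 + \left(-10\right) \left(-1\right) \left(-42\right) = 8 + 10 \left(-42\right) = 8 - 420 = -412$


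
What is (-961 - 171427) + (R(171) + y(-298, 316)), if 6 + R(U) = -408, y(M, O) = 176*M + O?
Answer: -224934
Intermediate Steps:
y(M, O) = O + 176*M
R(U) = -414 (R(U) = -6 - 408 = -414)
(-961 - 171427) + (R(171) + y(-298, 316)) = (-961 - 171427) + (-414 + (316 + 176*(-298))) = -172388 + (-414 + (316 - 52448)) = -172388 + (-414 - 52132) = -172388 - 52546 = -224934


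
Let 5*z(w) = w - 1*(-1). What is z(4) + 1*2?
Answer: 3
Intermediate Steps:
z(w) = ⅕ + w/5 (z(w) = (w - 1*(-1))/5 = (w + 1)/5 = (1 + w)/5 = ⅕ + w/5)
z(4) + 1*2 = (⅕ + (⅕)*4) + 1*2 = (⅕ + ⅘) + 2 = 1 + 2 = 3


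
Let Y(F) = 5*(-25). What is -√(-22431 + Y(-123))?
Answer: -2*I*√5639 ≈ -150.19*I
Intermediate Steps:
Y(F) = -125
-√(-22431 + Y(-123)) = -√(-22431 - 125) = -√(-22556) = -2*I*√5639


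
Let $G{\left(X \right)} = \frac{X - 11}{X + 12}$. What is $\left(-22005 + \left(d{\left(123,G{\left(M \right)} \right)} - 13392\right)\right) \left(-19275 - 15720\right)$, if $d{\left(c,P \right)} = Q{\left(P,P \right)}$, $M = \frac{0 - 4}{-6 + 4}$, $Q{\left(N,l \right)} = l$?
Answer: $\frac{17342367165}{14} \approx 1.2387 \cdot 10^{9}$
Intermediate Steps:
$M = 2$ ($M = - \frac{4}{-2} = \left(-4\right) \left(- \frac{1}{2}\right) = 2$)
$G{\left(X \right)} = \frac{-11 + X}{12 + X}$
$d{\left(c,P \right)} = P$
$\left(-22005 + \left(d{\left(123,G{\left(M \right)} \right)} - 13392\right)\right) \left(-19275 - 15720\right) = \left(-22005 - \left(13392 - \frac{-11 + 2}{12 + 2}\right)\right) \left(-19275 - 15720\right) = \left(-22005 - \left(13392 - \frac{1}{14} \left(-9\right)\right)\right) \left(-34995\right) = \left(-22005 + \left(\frac{1}{14} \left(-9\right) - 13392\right)\right) \left(-34995\right) = \left(-22005 - \frac{187497}{14}\right) \left(-34995\right) = \left(- \frac{495567}{14}\right) \left(-34995\right) = \frac{17342367165}{14}$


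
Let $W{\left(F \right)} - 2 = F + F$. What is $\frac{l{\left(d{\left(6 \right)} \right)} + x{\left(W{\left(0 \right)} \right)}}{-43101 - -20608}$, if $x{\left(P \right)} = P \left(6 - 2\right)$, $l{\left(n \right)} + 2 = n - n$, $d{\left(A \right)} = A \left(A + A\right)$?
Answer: $- \frac{6}{22493} \approx -0.00026675$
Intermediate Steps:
$d{\left(A \right)} = 2 A^{2}$ ($d{\left(A \right)} = A 2 A = 2 A^{2}$)
$l{\left(n \right)} = -2$ ($l{\left(n \right)} = -2 + \left(n - n\right) = -2 + 0 = -2$)
$W{\left(F \right)} = 2 + 2 F$ ($W{\left(F \right)} = 2 + \left(F + F\right) = 2 + 2 F$)
$x{\left(P \right)} = 4 P$ ($x{\left(P \right)} = P 4 = 4 P$)
$\frac{l{\left(d{\left(6 \right)} \right)} + x{\left(W{\left(0 \right)} \right)}}{-43101 - -20608} = \frac{-2 + 4 \left(2 + 2 \cdot 0\right)}{-43101 - -20608} = \frac{-2 + 4 \left(2 + 0\right)}{-43101 + 20608} = \frac{-2 + 4 \cdot 2}{-22493} = \left(-2 + 8\right) \left(- \frac{1}{22493}\right) = 6 \left(- \frac{1}{22493}\right) = - \frac{6}{22493}$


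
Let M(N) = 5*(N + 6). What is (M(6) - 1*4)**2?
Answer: 3136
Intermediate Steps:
M(N) = 30 + 5*N (M(N) = 5*(6 + N) = 30 + 5*N)
(M(6) - 1*4)**2 = ((30 + 5*6) - 1*4)**2 = ((30 + 30) - 4)**2 = (60 - 4)**2 = 56**2 = 3136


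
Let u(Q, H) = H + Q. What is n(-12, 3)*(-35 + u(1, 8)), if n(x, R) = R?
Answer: -78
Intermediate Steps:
n(-12, 3)*(-35 + u(1, 8)) = 3*(-35 + (8 + 1)) = 3*(-35 + 9) = 3*(-26) = -78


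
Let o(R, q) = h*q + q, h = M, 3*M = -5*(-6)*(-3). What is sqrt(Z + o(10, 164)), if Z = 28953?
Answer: sqrt(24197) ≈ 155.55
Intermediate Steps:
M = -30 (M = (-5*(-6)*(-3))/3 = (30*(-3))/3 = (1/3)*(-90) = -30)
h = -30
o(R, q) = -29*q (o(R, q) = -30*q + q = -29*q)
sqrt(Z + o(10, 164)) = sqrt(28953 - 29*164) = sqrt(28953 - 4756) = sqrt(24197)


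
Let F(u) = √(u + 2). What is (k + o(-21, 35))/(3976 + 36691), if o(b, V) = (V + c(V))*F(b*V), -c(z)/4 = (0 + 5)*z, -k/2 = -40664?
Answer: 81328/40667 - 665*I*√733/40667 ≈ 1.9999 - 0.44272*I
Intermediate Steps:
F(u) = √(2 + u)
k = 81328 (k = -2*(-40664) = 81328)
c(z) = -20*z (c(z) = -4*(0 + 5)*z = -20*z)
o(b, V) = -19*V*√(2 + V*b) (o(b, V) = (V - 20*V)*√(2 + b*V) = (-19*V)*√(2 + V*b) = -19*V*√(2 + V*b))
(k + o(-21, 35))/(3976 + 36691) = (81328 - 19*35*√(2 + 35*(-21)))/(3976 + 36691) = (81328 - 19*35*√(2 - 735))/40667 = (81328 - 19*35*√(-733))*(1/40667) = (81328 - 19*35*I*√733)*(1/40667) = (81328 - 665*I*√733)*(1/40667) = 81328/40667 - 665*I*√733/40667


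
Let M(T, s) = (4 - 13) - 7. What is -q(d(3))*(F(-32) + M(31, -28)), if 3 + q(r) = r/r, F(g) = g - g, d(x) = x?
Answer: -32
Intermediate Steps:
F(g) = 0
q(r) = -2 (q(r) = -3 + r/r = -3 + 1 = -2)
M(T, s) = -16 (M(T, s) = -9 - 7 = -16)
-q(d(3))*(F(-32) + M(31, -28)) = -(-2)*(0 - 16) = -(-2)*(-16) = -1*32 = -32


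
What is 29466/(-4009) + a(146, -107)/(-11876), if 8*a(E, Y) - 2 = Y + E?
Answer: -2799670097/380887072 ≈ -7.3504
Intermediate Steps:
a(E, Y) = ¼ + E/8 + Y/8 (a(E, Y) = ¼ + (Y + E)/8 = ¼ + (E + Y)/8 = ¼ + (E/8 + Y/8) = ¼ + E/8 + Y/8)
29466/(-4009) + a(146, -107)/(-11876) = 29466/(-4009) + (¼ + (⅛)*146 + (⅛)*(-107))/(-11876) = 29466*(-1/4009) + (¼ + 73/4 - 107/8)*(-1/11876) = -29466/4009 + (41/8)*(-1/11876) = -29466/4009 - 41/95008 = -2799670097/380887072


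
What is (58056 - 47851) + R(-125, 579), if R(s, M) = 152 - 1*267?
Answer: 10090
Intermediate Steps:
R(s, M) = -115 (R(s, M) = 152 - 267 = -115)
(58056 - 47851) + R(-125, 579) = (58056 - 47851) - 115 = 10205 - 115 = 10090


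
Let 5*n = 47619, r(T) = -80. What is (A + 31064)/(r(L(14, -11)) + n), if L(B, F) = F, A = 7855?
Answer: 194595/47219 ≈ 4.1211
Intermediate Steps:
n = 47619/5 (n = (⅕)*47619 = 47619/5 ≈ 9523.8)
(A + 31064)/(r(L(14, -11)) + n) = (7855 + 31064)/(-80 + 47619/5) = 38919/(47219/5) = 38919*(5/47219) = 194595/47219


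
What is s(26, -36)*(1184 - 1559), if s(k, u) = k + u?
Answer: 3750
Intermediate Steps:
s(26, -36)*(1184 - 1559) = (26 - 36)*(1184 - 1559) = -10*(-375) = 3750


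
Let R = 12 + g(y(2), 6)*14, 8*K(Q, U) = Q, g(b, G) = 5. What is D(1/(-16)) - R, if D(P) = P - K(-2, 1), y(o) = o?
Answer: -1309/16 ≈ -81.813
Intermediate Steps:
K(Q, U) = Q/8
D(P) = 1/4 + P (D(P) = P - (-2)/8 = P - 1*(-1/4) = P + 1/4 = 1/4 + P)
R = 82 (R = 12 + 5*14 = 12 + 70 = 82)
D(1/(-16)) - R = (1/4 + 1/(-16)) - 1*82 = (1/4 - 1/16) - 82 = 3/16 - 82 = -1309/16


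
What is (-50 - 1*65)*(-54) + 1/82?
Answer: 509221/82 ≈ 6210.0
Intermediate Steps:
(-50 - 1*65)*(-54) + 1/82 = (-50 - 65)*(-54) + 1/82 = -115*(-54) + 1/82 = 6210 + 1/82 = 509221/82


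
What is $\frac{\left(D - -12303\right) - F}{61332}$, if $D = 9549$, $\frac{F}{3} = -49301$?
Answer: $\frac{56585}{20444} \approx 2.7678$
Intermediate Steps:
$F = -147903$ ($F = 3 \left(-49301\right) = -147903$)
$\frac{\left(D - -12303\right) - F}{61332} = \frac{\left(9549 - -12303\right) - -147903}{61332} = \left(\left(9549 + 12303\right) + 147903\right) \frac{1}{61332} = \left(21852 + 147903\right) \frac{1}{61332} = 169755 \cdot \frac{1}{61332} = \frac{56585}{20444}$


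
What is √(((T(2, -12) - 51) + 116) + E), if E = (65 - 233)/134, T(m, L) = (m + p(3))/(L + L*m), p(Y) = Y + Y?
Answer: √2566435/201 ≈ 7.9702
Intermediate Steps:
p(Y) = 2*Y
T(m, L) = (6 + m)/(L + L*m) (T(m, L) = (m + 2*3)/(L + L*m) = (m + 6)/(L + L*m) = (6 + m)/(L + L*m))
E = -84/67 (E = -168*1/134 = -84/67 ≈ -1.2537)
√(((T(2, -12) - 51) + 116) + E) = √((((6 + 2)/((-12)*(1 + 2)) - 51) + 116) - 84/67) = √(((-1/12*8/3 - 51) + 116) - 84/67) = √(((-1/12*⅓*8 - 51) + 116) - 84/67) = √(((-2/9 - 51) + 116) - 84/67) = √((-461/9 + 116) - 84/67) = √(583/9 - 84/67) = √(38305/603) = √2566435/201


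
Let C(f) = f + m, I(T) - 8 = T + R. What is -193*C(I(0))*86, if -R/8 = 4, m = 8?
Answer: 265568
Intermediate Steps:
R = -32 (R = -8*4 = -32)
I(T) = -24 + T (I(T) = 8 + (T - 32) = 8 + (-32 + T) = -24 + T)
C(f) = 8 + f (C(f) = f + 8 = 8 + f)
-193*C(I(0))*86 = -193*(8 + (-24 + 0))*86 = -193*(8 - 24)*86 = -193*(-16)*86 = 3088*86 = 265568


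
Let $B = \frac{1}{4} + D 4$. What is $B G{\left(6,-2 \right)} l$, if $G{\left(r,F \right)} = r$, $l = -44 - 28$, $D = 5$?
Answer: $-8748$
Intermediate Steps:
$l = -72$ ($l = -44 - 28 = -72$)
$B = \frac{81}{4}$ ($B = \frac{1}{4} + 5 \cdot 4 = \frac{1}{4} + 20 = \frac{81}{4} \approx 20.25$)
$B G{\left(6,-2 \right)} l = \frac{81}{4} \cdot 6 \left(-72\right) = \frac{243}{2} \left(-72\right) = -8748$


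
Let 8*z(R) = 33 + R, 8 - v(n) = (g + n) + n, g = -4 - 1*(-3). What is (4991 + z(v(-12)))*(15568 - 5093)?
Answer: 209468575/4 ≈ 5.2367e+7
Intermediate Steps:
g = -1 (g = -4 + 3 = -1)
v(n) = 9 - 2*n (v(n) = 8 - ((-1 + n) + n) = 8 - (-1 + 2*n) = 8 + (1 - 2*n) = 9 - 2*n)
z(R) = 33/8 + R/8 (z(R) = (33 + R)/8 = 33/8 + R/8)
(4991 + z(v(-12)))*(15568 - 5093) = (4991 + (33/8 + (9 - 2*(-12))/8))*(15568 - 5093) = (4991 + (33/8 + (9 + 24)/8))*10475 = (4991 + (33/8 + (⅛)*33))*10475 = (4991 + (33/8 + 33/8))*10475 = (4991 + 33/4)*10475 = (19997/4)*10475 = 209468575/4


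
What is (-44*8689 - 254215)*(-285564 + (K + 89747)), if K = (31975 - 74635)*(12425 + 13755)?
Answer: 711027161793627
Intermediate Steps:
K = -1116838800 (K = -42660*26180 = -1116838800)
(-44*8689 - 254215)*(-285564 + (K + 89747)) = (-44*8689 - 254215)*(-285564 + (-1116838800 + 89747)) = (-382316 - 254215)*(-285564 - 1116749053) = -636531*(-1117034617) = 711027161793627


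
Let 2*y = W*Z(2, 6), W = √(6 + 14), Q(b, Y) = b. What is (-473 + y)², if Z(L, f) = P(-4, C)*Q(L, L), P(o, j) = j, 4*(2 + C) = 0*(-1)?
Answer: 223809 + 3784*√5 ≈ 2.3227e+5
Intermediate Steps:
C = -2 (C = -2 + (0*(-1))/4 = -2 + (¼)*0 = -2 + 0 = -2)
Z(L, f) = -2*L
W = 2*√5 (W = √20 = 2*√5 ≈ 4.4721)
y = -4*√5 (y = ((2*√5)*(-2*2))/2 = ((2*√5)*(-4))/2 = (-8*√5)/2 = -4*√5 ≈ -8.9443)
(-473 + y)² = (-473 - 4*√5)²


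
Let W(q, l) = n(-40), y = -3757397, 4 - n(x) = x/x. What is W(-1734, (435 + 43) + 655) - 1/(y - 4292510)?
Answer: 24149722/8049907 ≈ 3.0000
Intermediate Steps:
n(x) = 3 (n(x) = 4 - x/x = 4 - 1*1 = 4 - 1 = 3)
W(q, l) = 3
W(-1734, (435 + 43) + 655) - 1/(y - 4292510) = 3 - 1/(-3757397 - 4292510) = 3 - 1/(-8049907) = 3 - 1*(-1/8049907) = 3 + 1/8049907 = 24149722/8049907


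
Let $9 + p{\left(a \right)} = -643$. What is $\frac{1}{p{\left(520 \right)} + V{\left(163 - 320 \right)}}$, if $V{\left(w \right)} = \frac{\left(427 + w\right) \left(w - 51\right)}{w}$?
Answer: $- \frac{157}{46204} \approx -0.003398$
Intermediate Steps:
$p{\left(a \right)} = -652$ ($p{\left(a \right)} = -9 - 643 = -652$)
$V{\left(w \right)} = \frac{\left(-51 + w\right) \left(427 + w\right)}{w}$ ($V{\left(w \right)} = \frac{\left(427 + w\right) \left(-51 + w\right)}{w} = \frac{\left(-51 + w\right) \left(427 + w\right)}{w}$)
$\frac{1}{p{\left(520 \right)} + V{\left(163 - 320 \right)}} = \frac{1}{-652 + \left(376 + \left(163 - 320\right) - \frac{21777}{163 - 320}\right)} = \frac{1}{-652 - \left(-219 - \frac{21777}{157}\right)} = \frac{1}{-652 - - \frac{56160}{157}} = \frac{1}{-652 + \left(376 - 157 + \frac{21777}{157}\right)} = \frac{1}{-652 + \frac{56160}{157}} = \frac{1}{- \frac{46204}{157}} = - \frac{157}{46204}$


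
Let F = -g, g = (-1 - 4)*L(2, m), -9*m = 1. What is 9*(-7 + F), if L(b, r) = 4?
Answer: 117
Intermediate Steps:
m = -⅑ (m = -⅑*1 = -⅑ ≈ -0.11111)
g = -20 (g = (-1 - 4)*4 = -5*4 = -20)
F = 20 (F = -1*(-20) = 20)
9*(-7 + F) = 9*(-7 + 20) = 9*13 = 117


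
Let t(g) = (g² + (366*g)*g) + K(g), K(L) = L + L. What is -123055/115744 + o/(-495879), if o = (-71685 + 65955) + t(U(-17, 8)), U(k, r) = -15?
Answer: -23303755235/19131672992 ≈ -1.2181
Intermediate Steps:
K(L) = 2*L
t(g) = 2*g + 367*g² (t(g) = (g² + (366*g)*g) + 2*g = (g² + 366*g²) + 2*g = 367*g² + 2*g = 2*g + 367*g²)
o = 76815 (o = (-71685 + 65955) - 15*(2 + 367*(-15)) = -5730 - 15*(2 - 5505) = -5730 - 15*(-5503) = -5730 + 82545 = 76815)
-123055/115744 + o/(-495879) = -123055/115744 + 76815/(-495879) = -123055*1/115744 + 76815*(-1/495879) = -123055/115744 - 25605/165293 = -23303755235/19131672992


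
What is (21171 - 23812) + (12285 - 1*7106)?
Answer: 2538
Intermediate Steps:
(21171 - 23812) + (12285 - 1*7106) = -2641 + (12285 - 7106) = -2641 + 5179 = 2538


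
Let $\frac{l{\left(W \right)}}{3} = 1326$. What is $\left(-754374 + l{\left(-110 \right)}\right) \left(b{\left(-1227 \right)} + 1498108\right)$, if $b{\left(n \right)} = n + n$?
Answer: $-1122332778984$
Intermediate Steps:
$l{\left(W \right)} = 3978$ ($l{\left(W \right)} = 3 \cdot 1326 = 3978$)
$b{\left(n \right)} = 2 n$
$\left(-754374 + l{\left(-110 \right)}\right) \left(b{\left(-1227 \right)} + 1498108\right) = \left(-754374 + 3978\right) \left(2 \left(-1227\right) + 1498108\right) = - 750396 \left(-2454 + 1498108\right) = \left(-750396\right) 1495654 = -1122332778984$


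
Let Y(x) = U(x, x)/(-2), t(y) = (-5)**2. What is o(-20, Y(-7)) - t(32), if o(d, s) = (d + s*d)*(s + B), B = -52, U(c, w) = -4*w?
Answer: -17185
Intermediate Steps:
t(y) = 25
Y(x) = 2*x (Y(x) = -4*x/(-2) = -4*x*(-1/2) = 2*x)
o(d, s) = (-52 + s)*(d + d*s) (o(d, s) = (d + s*d)*(s - 52) = (d + d*s)*(-52 + s) = (-52 + s)*(d + d*s))
o(-20, Y(-7)) - t(32) = -20*(-52 + (2*(-7))**2 - 102*(-7)) - 1*25 = -20*(-52 + (-14)**2 - 51*(-14)) - 25 = -20*(-52 + 196 + 714) - 25 = -20*858 - 25 = -17160 - 25 = -17185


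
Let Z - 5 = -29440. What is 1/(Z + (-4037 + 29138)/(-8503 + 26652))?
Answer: -18149/534190714 ≈ -3.3975e-5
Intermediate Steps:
Z = -29435 (Z = 5 - 29440 = -29435)
1/(Z + (-4037 + 29138)/(-8503 + 26652)) = 1/(-29435 + (-4037 + 29138)/(-8503 + 26652)) = 1/(-29435 + 25101/18149) = 1/(-534190714/18149) = -18149/534190714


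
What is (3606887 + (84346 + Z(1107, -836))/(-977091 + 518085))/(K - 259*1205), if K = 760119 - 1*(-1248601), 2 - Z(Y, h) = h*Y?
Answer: 39418613441/18541929875 ≈ 2.1259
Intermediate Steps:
Z(Y, h) = 2 - Y*h (Z(Y, h) = 2 - h*Y = 2 - Y*h)
K = 2008720 (K = 760119 + 1248601 = 2008720)
(3606887 + (84346 + Z(1107, -836))/(-977091 + 518085))/(K - 259*1205) = (3606887 + (84346 + (2 - 1*1107*(-836)))/(-977091 + 518085))/(2008720 - 259*1205) = (3606887 + (84346 + (2 + 925452))/(-459006))/(2008720 - 312095) = (3606887 + (84346 + 925454)*(-1/459006))/1696625 = (3606887 + 1009800*(-1/459006))*(1/1696625) = (3606887 - 168300/76501)*(1/1696625) = (275930294087/76501)*(1/1696625) = 39418613441/18541929875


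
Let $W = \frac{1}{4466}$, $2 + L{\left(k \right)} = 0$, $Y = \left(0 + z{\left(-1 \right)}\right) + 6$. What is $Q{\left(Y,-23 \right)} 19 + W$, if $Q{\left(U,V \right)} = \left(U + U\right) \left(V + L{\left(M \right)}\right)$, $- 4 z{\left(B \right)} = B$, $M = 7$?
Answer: $- \frac{13258437}{2233} \approx -5937.5$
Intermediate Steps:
$z{\left(B \right)} = - \frac{B}{4}$
$Y = \frac{25}{4}$ ($Y = \left(0 - - \frac{1}{4}\right) + 6 = \left(0 + \frac{1}{4}\right) + 6 = \frac{1}{4} + 6 = \frac{25}{4} \approx 6.25$)
$L{\left(k \right)} = -2$ ($L{\left(k \right)} = -2 + 0 = -2$)
$Q{\left(U,V \right)} = 2 U \left(-2 + V\right)$ ($Q{\left(U,V \right)} = \left(U + U\right) \left(V - 2\right) = 2 U \left(-2 + V\right)$)
$W = \frac{1}{4466} \approx 0.00022391$
$Q{\left(Y,-23 \right)} 19 + W = 2 \cdot \frac{25}{4} \left(-2 - 23\right) 19 + \frac{1}{4466} = 2 \cdot \frac{25}{4} \left(-25\right) 19 + \frac{1}{4466} = \left(- \frac{625}{2}\right) 19 + \frac{1}{4466} = - \frac{11875}{2} + \frac{1}{4466} = - \frac{13258437}{2233}$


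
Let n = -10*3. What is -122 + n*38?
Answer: -1262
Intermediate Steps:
n = -30
-122 + n*38 = -122 - 30*38 = -122 - 1140 = -1262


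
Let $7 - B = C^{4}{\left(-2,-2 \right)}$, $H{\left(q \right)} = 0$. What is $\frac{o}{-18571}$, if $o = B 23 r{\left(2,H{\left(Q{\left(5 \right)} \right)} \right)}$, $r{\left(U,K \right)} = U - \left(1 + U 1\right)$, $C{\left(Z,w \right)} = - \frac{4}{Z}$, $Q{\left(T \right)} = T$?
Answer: $- \frac{207}{18571} \approx -0.011146$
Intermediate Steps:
$r{\left(U,K \right)} = -1$ ($r{\left(U,K \right)} = U - \left(1 + U\right) = -1$)
$B = -9$ ($B = 7 - \left(- \frac{4}{-2}\right)^{4} = 7 - \left(\left(-4\right) \left(- \frac{1}{2}\right)\right)^{4} = 7 - 2^{4} = 7 - 16 = -9$)
$o = 207$ ($o = \left(-9\right) 23 \left(-1\right) = \left(-207\right) \left(-1\right) = 207$)
$\frac{o}{-18571} = \frac{207}{-18571} = 207 \left(- \frac{1}{18571}\right) = - \frac{207}{18571}$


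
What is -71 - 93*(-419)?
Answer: 38896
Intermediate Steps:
-71 - 93*(-419) = -71 + 38967 = 38896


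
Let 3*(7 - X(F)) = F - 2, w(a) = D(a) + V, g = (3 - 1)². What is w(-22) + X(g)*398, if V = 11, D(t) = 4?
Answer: 7607/3 ≈ 2535.7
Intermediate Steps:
g = 4 (g = 2² = 4)
w(a) = 15 (w(a) = 4 + 11 = 15)
X(F) = 23/3 - F/3 (X(F) = 7 - (F - 2)/3 = 7 - (-2 + F)/3 = 7 + (⅔ - F/3) = 23/3 - F/3)
w(-22) + X(g)*398 = 15 + (23/3 - ⅓*4)*398 = 15 + (23/3 - 4/3)*398 = 15 + (19/3)*398 = 15 + 7562/3 = 7607/3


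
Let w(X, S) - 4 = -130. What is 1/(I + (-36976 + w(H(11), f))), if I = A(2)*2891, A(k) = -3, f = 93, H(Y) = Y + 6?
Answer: -1/45775 ≈ -2.1846e-5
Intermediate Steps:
H(Y) = 6 + Y
I = -8673 (I = -3*2891 = -8673)
w(X, S) = -126 (w(X, S) = 4 - 130 = -126)
1/(I + (-36976 + w(H(11), f))) = 1/(-8673 + (-36976 - 126)) = 1/(-8673 - 37102) = 1/(-45775) = -1/45775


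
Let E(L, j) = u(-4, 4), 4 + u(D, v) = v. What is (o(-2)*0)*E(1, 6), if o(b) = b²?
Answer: 0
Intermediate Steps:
u(D, v) = -4 + v
E(L, j) = 0 (E(L, j) = -4 + 4 = 0)
(o(-2)*0)*E(1, 6) = ((-2)²*0)*0 = (4*0)*0 = 0*0 = 0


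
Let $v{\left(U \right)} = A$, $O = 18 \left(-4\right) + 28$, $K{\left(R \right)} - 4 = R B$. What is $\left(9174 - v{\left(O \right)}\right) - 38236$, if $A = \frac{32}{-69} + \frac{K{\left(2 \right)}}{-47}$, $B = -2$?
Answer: $- \frac{2005246}{69} \approx -29062.0$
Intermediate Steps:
$K{\left(R \right)} = 4 - 2 R$ ($K{\left(R \right)} = 4 + R \left(-2\right) = 4 - 2 R$)
$O = -44$ ($O = -72 + 28 = -44$)
$A = - \frac{32}{69}$ ($A = \frac{32}{-69} + \frac{4 - 4}{-47} = 32 \left(- \frac{1}{69}\right) + \left(4 - 4\right) \left(- \frac{1}{47}\right) = - \frac{32}{69} + 0 \left(- \frac{1}{47}\right) = - \frac{32}{69} + 0 = - \frac{32}{69} \approx -0.46377$)
$v{\left(U \right)} = - \frac{32}{69}$
$\left(9174 - v{\left(O \right)}\right) - 38236 = \left(9174 - - \frac{32}{69}\right) - 38236 = \left(9174 + \frac{32}{69}\right) - 38236 = \frac{633038}{69} - 38236 = - \frac{2005246}{69}$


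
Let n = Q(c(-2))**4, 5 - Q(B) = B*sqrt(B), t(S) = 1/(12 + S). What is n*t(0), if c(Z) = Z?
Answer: -511/12 + 170*I*sqrt(2)/3 ≈ -42.583 + 80.139*I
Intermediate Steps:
Q(B) = 5 - B**(3/2) (Q(B) = 5 - B*sqrt(B) = 5 - B**(3/2))
n = (5 + 2*I*sqrt(2))**4 (n = (5 - (-2)**(3/2))**4 = (5 - (-2)*I*sqrt(2))**4 = (5 + 2*I*sqrt(2))**4 ≈ -511.0 + 961.67*I)
n*t(0) = (-511 + 680*I*sqrt(2))/(12 + 0) = (-511 + 680*I*sqrt(2))/12 = (-511 + 680*I*sqrt(2))*(1/12) = -511/12 + 170*I*sqrt(2)/3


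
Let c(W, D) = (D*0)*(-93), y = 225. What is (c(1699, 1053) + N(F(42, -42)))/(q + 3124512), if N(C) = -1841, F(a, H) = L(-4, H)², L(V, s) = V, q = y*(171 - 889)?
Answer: -1841/2962962 ≈ -0.00062134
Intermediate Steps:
q = -161550 (q = 225*(171 - 889) = 225*(-718) = -161550)
F(a, H) = 16 (F(a, H) = (-4)² = 16)
c(W, D) = 0 (c(W, D) = 0*(-93) = 0)
(c(1699, 1053) + N(F(42, -42)))/(q + 3124512) = (0 - 1841)/(-161550 + 3124512) = -1841/2962962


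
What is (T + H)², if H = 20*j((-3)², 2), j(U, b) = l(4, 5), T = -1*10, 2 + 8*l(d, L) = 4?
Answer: 25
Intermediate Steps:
l(d, L) = ¼ (l(d, L) = -¼ + (⅛)*4 = -¼ + ½ = ¼)
T = -10
j(U, b) = ¼
H = 5 (H = 20*(¼) = 5)
(T + H)² = (-10 + 5)² = (-5)² = 25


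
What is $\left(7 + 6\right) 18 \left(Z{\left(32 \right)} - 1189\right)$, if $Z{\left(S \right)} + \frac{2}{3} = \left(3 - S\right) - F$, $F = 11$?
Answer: $-287742$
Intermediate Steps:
$Z{\left(S \right)} = - \frac{26}{3} - S$ ($Z{\left(S \right)} = - \frac{2}{3} - \left(8 + S\right) = - \frac{26}{3} - S$)
$\left(7 + 6\right) 18 \left(Z{\left(32 \right)} - 1189\right) = \left(7 + 6\right) 18 \left(\left(- \frac{26}{3} - 32\right) - 1189\right) = 13 \cdot 18 \left(\left(- \frac{26}{3} - 32\right) - 1189\right) = 234 \left(- \frac{122}{3} - 1189\right) = 234 \left(- \frac{3689}{3}\right) = -287742$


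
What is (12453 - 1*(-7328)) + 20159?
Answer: 39940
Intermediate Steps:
(12453 - 1*(-7328)) + 20159 = (12453 + 7328) + 20159 = 19781 + 20159 = 39940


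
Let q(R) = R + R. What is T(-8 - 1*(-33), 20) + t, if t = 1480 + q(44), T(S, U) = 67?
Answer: 1635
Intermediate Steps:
q(R) = 2*R
t = 1568 (t = 1480 + 2*44 = 1480 + 88 = 1568)
T(-8 - 1*(-33), 20) + t = 67 + 1568 = 1635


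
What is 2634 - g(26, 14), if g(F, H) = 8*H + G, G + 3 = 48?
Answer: 2477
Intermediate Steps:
G = 45 (G = -3 + 48 = 45)
g(F, H) = 45 + 8*H (g(F, H) = 8*H + 45 = 45 + 8*H)
2634 - g(26, 14) = 2634 - (45 + 8*14) = 2634 - (45 + 112) = 2634 - 1*157 = 2634 - 157 = 2477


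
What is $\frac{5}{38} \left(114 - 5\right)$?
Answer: $\frac{545}{38} \approx 14.342$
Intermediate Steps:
$\frac{5}{38} \left(114 - 5\right) = 5 \cdot \frac{1}{38} \cdot 109 = \frac{5}{38} \cdot 109 = \frac{545}{38}$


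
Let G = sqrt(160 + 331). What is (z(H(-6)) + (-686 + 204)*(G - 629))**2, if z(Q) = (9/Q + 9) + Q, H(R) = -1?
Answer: 92030364413 - 292262628*sqrt(491) ≈ 8.5554e+10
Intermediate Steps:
G = sqrt(491) ≈ 22.159
z(Q) = 9 + Q + 9/Q (z(Q) = (9 + 9/Q) + Q = 9 + Q + 9/Q)
(z(H(-6)) + (-686 + 204)*(G - 629))**2 = ((9 - 1 + 9/(-1)) + (-686 + 204)*(sqrt(491) - 629))**2 = ((9 - 1 + 9*(-1)) - 482*(-629 + sqrt(491)))**2 = ((9 - 1 - 9) + (303178 - 482*sqrt(491)))**2 = (-1 + (303178 - 482*sqrt(491)))**2 = (303177 - 482*sqrt(491))**2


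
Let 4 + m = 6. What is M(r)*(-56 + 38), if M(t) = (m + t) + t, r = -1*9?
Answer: 288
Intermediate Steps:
m = 2 (m = -4 + 6 = 2)
r = -9
M(t) = 2 + 2*t (M(t) = (2 + t) + t = 2 + 2*t)
M(r)*(-56 + 38) = (2 + 2*(-9))*(-56 + 38) = (2 - 18)*(-18) = -16*(-18) = 288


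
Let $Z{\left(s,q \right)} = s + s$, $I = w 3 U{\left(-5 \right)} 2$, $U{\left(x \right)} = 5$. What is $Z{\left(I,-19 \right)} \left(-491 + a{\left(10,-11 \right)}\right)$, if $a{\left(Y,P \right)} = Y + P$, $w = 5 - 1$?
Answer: $-118080$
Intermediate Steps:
$w = 4$ ($w = 5 - 1 = 4$)
$I = 120$ ($I = 4 \cdot 3 \cdot 5 \cdot 2 = 12 \cdot 10 = 120$)
$a{\left(Y,P \right)} = P + Y$
$Z{\left(s,q \right)} = 2 s$
$Z{\left(I,-19 \right)} \left(-491 + a{\left(10,-11 \right)}\right) = 2 \cdot 120 \left(-491 + \left(-11 + 10\right)\right) = 240 \left(-491 - 1\right) = 240 \left(-492\right) = -118080$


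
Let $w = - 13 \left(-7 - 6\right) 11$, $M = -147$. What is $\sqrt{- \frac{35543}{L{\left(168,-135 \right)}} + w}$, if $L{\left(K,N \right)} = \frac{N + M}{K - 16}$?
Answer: $\frac{\sqrt{417837567}}{141} \approx 144.97$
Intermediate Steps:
$L{\left(K,N \right)} = \frac{-147 + N}{-16 + K}$ ($L{\left(K,N \right)} = \frac{N - 147}{K - 16} = \frac{-147 + N}{-16 + K}$)
$w = 1859$ ($w = - 13 \left(-7 - 6\right) 11 = \left(-13\right) \left(-13\right) 11 = 169 \cdot 11 = 1859$)
$\sqrt{- \frac{35543}{L{\left(168,-135 \right)}} + w} = \sqrt{- \frac{35543}{\frac{1}{-16 + 168} \left(-147 - 135\right)} + 1859} = \sqrt{- \frac{35543}{\frac{1}{152} \left(-282\right)} + 1859} = \sqrt{- \frac{35543}{- \frac{141}{76}} + 1859} = \sqrt{\left(-35543\right) \left(- \frac{76}{141}\right) + 1859} = \sqrt{\frac{2701268}{141} + 1859} = \sqrt{\frac{2963387}{141}} = \frac{\sqrt{417837567}}{141}$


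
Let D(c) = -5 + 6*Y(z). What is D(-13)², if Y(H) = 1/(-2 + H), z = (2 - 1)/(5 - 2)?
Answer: 1849/25 ≈ 73.960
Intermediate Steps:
z = ⅓ (z = 1/3 = 1*(⅓) = ⅓ ≈ 0.33333)
D(c) = -43/5 (D(c) = -5 + 6/(-2 + ⅓) = -5 + 6/(-5/3) = -5 + 6*(-⅗) = -5 - 18/5 = -43/5)
D(-13)² = (-43/5)² = 1849/25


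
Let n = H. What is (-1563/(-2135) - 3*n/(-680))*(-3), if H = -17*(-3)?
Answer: -49041/17080 ≈ -2.8713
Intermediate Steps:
H = 51
n = 51
(-1563/(-2135) - 3*n/(-680))*(-3) = (-1563/(-2135) - 3*51/(-680))*(-3) = (-1563*(-1/2135) - 153*(-1/680))*(-3) = (1563/2135 + 9/40)*(-3) = (16347/17080)*(-3) = -49041/17080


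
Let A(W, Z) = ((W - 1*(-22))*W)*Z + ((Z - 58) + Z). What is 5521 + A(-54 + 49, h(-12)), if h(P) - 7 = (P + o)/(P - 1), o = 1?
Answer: 62553/13 ≈ 4811.8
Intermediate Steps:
h(P) = 7 + (1 + P)/(-1 + P) (h(P) = 7 + (P + 1)/(P - 1) = 7 + (1 + P)/(-1 + P))
A(W, Z) = -58 + 2*Z + W*Z*(22 + W) (A(W, Z) = ((W + 22)*W)*Z + ((-58 + Z) + Z) = ((22 + W)*W)*Z + (-58 + 2*Z) = (W*(22 + W))*Z + (-58 + 2*Z) = W*Z*(22 + W) + (-58 + 2*Z) = -58 + 2*Z + W*Z*(22 + W))
5521 + A(-54 + 49, h(-12)) = 5521 + (-58 + 2*(2*(-3 + 4*(-12))/(-1 - 12)) + (2*(-3 + 4*(-12))/(-1 - 12))*(-54 + 49)² + 22*(-54 + 49)*(2*(-3 + 4*(-12))/(-1 - 12))) = 5521 + (-58 + 2*(2*(-3 - 48)/(-13)) + (2*(-3 - 48)/(-13))*(-5)² + 22*(-5)*(2*(-3 - 48)/(-13))) = 5521 + (-58 + 2*(2*(-1/13)*(-51)) + (2*(-1/13)*(-51))*25 + 22*(-5)*(2*(-1/13)*(-51))) = 5521 + (-58 + 2*(102/13) + (102/13)*25 + 22*(-5)*(102/13)) = 5521 + (-58 + 204/13 + 2550/13 - 11220/13) = 5521 - 9220/13 = 62553/13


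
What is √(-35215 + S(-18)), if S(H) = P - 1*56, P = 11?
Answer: 2*I*√8815 ≈ 187.78*I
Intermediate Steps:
S(H) = -45 (S(H) = 11 - 1*56 = 11 - 56 = -45)
√(-35215 + S(-18)) = √(-35215 - 45) = √(-35260) = 2*I*√8815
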